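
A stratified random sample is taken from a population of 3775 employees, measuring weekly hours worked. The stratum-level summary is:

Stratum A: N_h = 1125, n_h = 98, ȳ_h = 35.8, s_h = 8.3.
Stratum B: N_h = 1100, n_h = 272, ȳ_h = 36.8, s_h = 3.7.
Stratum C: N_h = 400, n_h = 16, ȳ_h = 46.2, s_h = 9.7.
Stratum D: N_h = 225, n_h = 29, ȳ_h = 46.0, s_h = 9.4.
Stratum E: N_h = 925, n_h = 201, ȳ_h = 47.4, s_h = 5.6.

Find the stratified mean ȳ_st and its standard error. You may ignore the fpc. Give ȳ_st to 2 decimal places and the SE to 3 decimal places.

ȳ_st ≈ 40.64, SE ≈ 0.391

ȳ_st = Σ W_h ȳ_h = (1125·35.8 + 1100·36.8 + 400·46.2 + 225·46.0 + 925·47.4)/3775 = 40.64371
V̂(ȳ_st) = Σ W_h² s_h²/n_h, with W_h = N_h/N and N = 3775:
  stratum A: (1125/3775)²·8.3²/98 = 0.0624311
  stratum B: (1100/3775)²·3.7²/272 = 0.00427352
  stratum C: (400/3775)²·9.7²/16 = 0.0660252
  stratum D: (225/3775)²·9.4²/29 = 0.010824
  stratum E: (925/3775)²·5.6²/201 = 0.00936763
V̂(ȳ_st) = 0.152921
SE(ȳ_st) = √0.152921 = 0.391052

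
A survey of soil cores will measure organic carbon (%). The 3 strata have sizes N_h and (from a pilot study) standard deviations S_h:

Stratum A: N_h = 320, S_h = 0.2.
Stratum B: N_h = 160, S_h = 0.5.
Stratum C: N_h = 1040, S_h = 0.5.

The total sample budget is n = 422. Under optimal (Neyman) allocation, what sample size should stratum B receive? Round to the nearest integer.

51

Neyman allocation: n_h = n · N_h S_h / Σ N_i S_i, with n = 422.
  stratum A: N_h·S_h = 320·0.2 = 64.00
  stratum B: N_h·S_h = 160·0.5 = 80.00
  stratum C: N_h·S_h = 1040·0.5 = 520.00
Σ N_h S_h = 664.00
n for stratum B = 422·80.00/664.00 = 50.843 → 51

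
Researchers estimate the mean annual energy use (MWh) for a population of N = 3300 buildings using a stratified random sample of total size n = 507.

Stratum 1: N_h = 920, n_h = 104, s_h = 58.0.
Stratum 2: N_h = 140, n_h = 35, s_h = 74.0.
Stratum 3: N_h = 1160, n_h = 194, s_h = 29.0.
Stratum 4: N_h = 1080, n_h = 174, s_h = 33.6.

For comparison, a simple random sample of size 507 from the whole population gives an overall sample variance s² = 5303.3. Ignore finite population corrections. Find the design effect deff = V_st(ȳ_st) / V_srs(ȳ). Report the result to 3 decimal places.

deff ≈ 0.385

V̂(ȳ_st) = Σ W_h² s_h²/n_h, with W_h = N_h/N and N = 3300:
  stratum 1: (920/3300)²·58.0²/104 = 2.51403
  stratum 2: (140/3300)²·74.0²/35 = 0.281594
  stratum 3: (1160/3300)²·29.0²/194 = 0.535652
  stratum 4: (1080/3300)²·33.6²/174 = 0.694943
V_st = 4.02622
V_srs = s²/n = 5303.3/507 = 10.4602
deff = V_st / V_srs = 4.02622/10.4602 = 0.3849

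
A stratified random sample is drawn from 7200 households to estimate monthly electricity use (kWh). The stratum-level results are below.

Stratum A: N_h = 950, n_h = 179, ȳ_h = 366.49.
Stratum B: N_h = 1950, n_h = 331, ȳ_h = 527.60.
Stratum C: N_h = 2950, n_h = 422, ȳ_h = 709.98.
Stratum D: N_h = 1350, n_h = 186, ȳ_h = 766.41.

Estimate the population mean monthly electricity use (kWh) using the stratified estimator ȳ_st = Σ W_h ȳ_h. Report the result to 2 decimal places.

N = Σ N_h = 7200. Stratum weights W_h = N_h/N.
ȳ_st = (950·366.49 + 1950·527.60 + 2950·709.98 + 1350·766.41) / 7200 = 625.8444

ȳ_st ≈ 625.84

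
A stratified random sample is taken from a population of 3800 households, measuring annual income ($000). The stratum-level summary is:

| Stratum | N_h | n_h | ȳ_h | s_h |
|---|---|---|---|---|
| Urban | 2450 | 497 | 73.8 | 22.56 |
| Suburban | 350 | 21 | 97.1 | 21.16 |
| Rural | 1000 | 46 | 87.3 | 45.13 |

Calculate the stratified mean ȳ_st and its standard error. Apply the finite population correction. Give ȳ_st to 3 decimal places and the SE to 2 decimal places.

ȳ_st = Σ W_h ȳ_h = (2450·73.8 + 350·97.1 + 1000·87.3)/3800 = 79.49868
V̂(ȳ_st) = Σ W_h² (1 − n_h/N_h) s_h²/n_h, with W_h = N_h/N and N = 3800:
  stratum Urban: (2450/3800)²·(1 − 497/2450)·22.56²/497 = 0.339331
  stratum Suburban: (350/3800)²·(1 − 21/350)·21.16²/21 = 0.170023
  stratum Rural: (1000/3800)²·(1 − 46/1000)·45.13²/46 = 2.92519
V̂(ȳ_st) = 3.43454
SE(ȳ_st) = √3.43454 = 1.85325

ȳ_st ≈ 79.499, SE ≈ 1.85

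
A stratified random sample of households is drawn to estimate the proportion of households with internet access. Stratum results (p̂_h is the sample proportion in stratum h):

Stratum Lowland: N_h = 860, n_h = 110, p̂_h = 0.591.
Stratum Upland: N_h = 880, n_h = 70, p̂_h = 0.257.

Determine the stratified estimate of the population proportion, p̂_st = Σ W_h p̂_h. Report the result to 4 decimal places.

N = 1740; stratum weights W_h = N_h/N.
p̂_st = Σ W_h p̂_h = (860·0.591 + 880·0.257)/1740 = 0.42208

p̂_st ≈ 0.4221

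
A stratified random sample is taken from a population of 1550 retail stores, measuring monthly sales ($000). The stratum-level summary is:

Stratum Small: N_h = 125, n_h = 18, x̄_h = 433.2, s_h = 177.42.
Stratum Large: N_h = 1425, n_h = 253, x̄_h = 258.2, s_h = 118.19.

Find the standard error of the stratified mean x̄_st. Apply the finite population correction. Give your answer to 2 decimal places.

V̂(x̄_st) = Σ W_h² (1 − n_h/N_h) s_h²/n_h, with W_h = N_h/N and N = 1550:
  stratum Small: (125/1550)²·(1 − 18/125)·177.42²/18 = 9.73561
  stratum Large: (1425/1550)²·(1 − 253/1425)·118.19²/253 = 38.3813
V̂(x̄_st) = 48.1169
SE(x̄_st) = √48.1169 = 6.93664

SE(x̄_st) ≈ 6.94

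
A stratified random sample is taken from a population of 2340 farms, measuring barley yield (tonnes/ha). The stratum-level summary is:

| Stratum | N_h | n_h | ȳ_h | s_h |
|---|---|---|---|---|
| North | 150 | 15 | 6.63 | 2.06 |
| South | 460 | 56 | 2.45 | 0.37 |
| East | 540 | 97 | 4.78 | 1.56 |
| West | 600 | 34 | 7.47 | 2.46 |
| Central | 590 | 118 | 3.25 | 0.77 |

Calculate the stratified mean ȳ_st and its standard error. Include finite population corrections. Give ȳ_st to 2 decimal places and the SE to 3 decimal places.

ȳ_st = Σ W_h ȳ_h = (150·6.63 + 460·2.45 + 540·4.78 + 600·7.47 + 590·3.25)/2340 = 4.74453
V̂(ȳ_st) = Σ W_h² (1 − n_h/N_h) s_h²/n_h, with W_h = N_h/N and N = 2340:
  stratum North: (150/2340)²·(1 − 15/150)·2.06²/15 = 0.00104625
  stratum South: (460/2340)²·(1 − 56/460)·0.37²/56 = 8.29703e-05
  stratum East: (540/2340)²·(1 − 97/540)·1.56²/97 = 0.00109608
  stratum West: (600/2340)²·(1 − 34/600)·2.46²/34 = 0.0110389
  stratum Central: (590/2340)²·(1 − 118/590)·0.77²/118 = 0.000255542
V̂(ȳ_st) = 0.0135198
SE(ȳ_st) = √0.0135198 = 0.116275

ȳ_st ≈ 4.74, SE ≈ 0.116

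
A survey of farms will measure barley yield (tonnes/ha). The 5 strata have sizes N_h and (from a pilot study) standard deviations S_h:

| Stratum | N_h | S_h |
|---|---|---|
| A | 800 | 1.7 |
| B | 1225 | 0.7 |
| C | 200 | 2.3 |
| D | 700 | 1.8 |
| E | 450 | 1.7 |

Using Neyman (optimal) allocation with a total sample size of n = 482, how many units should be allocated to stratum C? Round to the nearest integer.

47

Neyman allocation: n_h = n · N_h S_h / Σ N_i S_i, with n = 482.
  stratum A: N_h·S_h = 800·1.7 = 1360.00
  stratum B: N_h·S_h = 1225·0.7 = 857.50
  stratum C: N_h·S_h = 200·2.3 = 460.00
  stratum D: N_h·S_h = 700·1.8 = 1260.00
  stratum E: N_h·S_h = 450·1.7 = 765.00
Σ N_h S_h = 4702.50
n for stratum C = 482·460.00/4702.50 = 47.149 → 47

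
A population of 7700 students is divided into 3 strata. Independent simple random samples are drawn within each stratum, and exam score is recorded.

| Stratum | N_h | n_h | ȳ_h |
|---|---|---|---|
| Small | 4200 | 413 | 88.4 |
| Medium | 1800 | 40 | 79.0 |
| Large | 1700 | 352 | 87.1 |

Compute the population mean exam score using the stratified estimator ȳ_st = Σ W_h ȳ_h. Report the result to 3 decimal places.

ȳ_st ≈ 85.916

N = Σ N_h = 7700. Stratum weights W_h = N_h/N.
ȳ_st = (4200·88.4 + 1800·79.0 + 1700·87.1) / 7700 = 85.91558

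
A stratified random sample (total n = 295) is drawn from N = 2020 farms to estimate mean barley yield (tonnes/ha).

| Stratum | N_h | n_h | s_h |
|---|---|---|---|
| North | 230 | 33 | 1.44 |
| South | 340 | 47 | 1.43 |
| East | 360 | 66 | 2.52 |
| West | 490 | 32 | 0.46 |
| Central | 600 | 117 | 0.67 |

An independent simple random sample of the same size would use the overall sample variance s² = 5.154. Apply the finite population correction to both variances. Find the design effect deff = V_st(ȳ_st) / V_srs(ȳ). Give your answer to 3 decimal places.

deff ≈ 0.328

V̂(ȳ_st) = Σ W_h² (1 − n_h/N_h) s_h²/n_h, with W_h = N_h/N and N = 2020:
  stratum North: (230/2020)²·(1 − 33/230)·1.44²/33 = 0.000697754
  stratum South: (340/2020)²·(1 − 47/340)·1.43²/47 = 0.00106223
  stratum East: (360/2020)²·(1 − 66/360)·2.52²/66 = 0.00249577
  stratum West: (490/2020)²·(1 − 32/490)·0.46²/32 = 0.000363684
  stratum Central: (600/2020)²·(1 − 117/600)·0.67²/117 = 0.000272496
V_st = 0.00489193
V_srs = (1 − 295/2020)·5.154/295 = 0.0149197
deff = V_st / V_srs = 0.00489193/0.0149197 = 0.3279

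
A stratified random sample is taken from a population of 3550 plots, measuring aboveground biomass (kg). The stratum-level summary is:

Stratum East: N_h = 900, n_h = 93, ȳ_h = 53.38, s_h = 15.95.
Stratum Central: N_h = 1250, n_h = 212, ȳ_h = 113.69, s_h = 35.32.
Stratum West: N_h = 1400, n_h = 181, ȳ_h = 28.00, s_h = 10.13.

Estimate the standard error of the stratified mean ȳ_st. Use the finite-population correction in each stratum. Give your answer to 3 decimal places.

SE(ȳ_st) ≈ 0.917

V̂(ȳ_st) = Σ W_h² (1 − n_h/N_h) s_h²/n_h, with W_h = N_h/N and N = 3550:
  stratum East: (900/3550)²·(1 − 93/900)·15.95²/93 = 0.157651
  stratum Central: (1250/3550)²·(1 − 212/1250)·35.32²/212 = 0.605838
  stratum West: (1400/3550)²·(1 − 181/1400)·10.13²/181 = 0.0767742
V̂(ȳ_st) = 0.840263
SE(ȳ_st) = √0.840263 = 0.916659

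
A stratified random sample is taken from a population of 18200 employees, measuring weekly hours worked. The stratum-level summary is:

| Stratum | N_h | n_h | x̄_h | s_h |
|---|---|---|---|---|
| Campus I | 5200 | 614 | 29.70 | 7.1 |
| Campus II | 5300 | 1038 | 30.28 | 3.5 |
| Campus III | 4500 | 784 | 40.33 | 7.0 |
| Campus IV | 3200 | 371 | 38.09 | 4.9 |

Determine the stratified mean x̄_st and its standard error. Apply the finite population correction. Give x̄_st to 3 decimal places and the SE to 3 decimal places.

x̄_st = Σ W_h x̄_h = (5200·29.70 + 5300·30.28 + 4500·40.33 + 3200·38.09)/18200 = 33.97236
V̂(x̄_st) = Σ W_h² (1 − n_h/N_h) s_h²/n_h, with W_h = N_h/N and N = 18200:
  stratum Campus I: (5200/18200)²·(1 − 614/5200)·7.1²/614 = 0.00591075
  stratum Campus II: (5300/18200)²·(1 − 1038/5300)·3.5²/1038 = 0.000804795
  stratum Campus III: (4500/18200)²·(1 − 784/4500)·7.0²/784 = 0.00315519
  stratum Campus IV: (3200/18200)²·(1 − 371/3200)·4.9²/371 = 0.00176872
V̂(x̄_st) = 0.0116395
SE(x̄_st) = √0.0116395 = 0.107886

x̄_st ≈ 33.972, SE ≈ 0.108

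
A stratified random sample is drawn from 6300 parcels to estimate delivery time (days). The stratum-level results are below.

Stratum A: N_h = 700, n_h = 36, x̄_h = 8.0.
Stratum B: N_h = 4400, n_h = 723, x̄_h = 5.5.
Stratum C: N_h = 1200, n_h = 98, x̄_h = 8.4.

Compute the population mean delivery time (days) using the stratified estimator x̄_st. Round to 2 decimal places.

x̄_st ≈ 6.33

N = Σ N_h = 6300. Stratum weights W_h = N_h/N.
x̄_st = (700·8.0 + 4400·5.5 + 1200·8.4) / 6300 = 6.3302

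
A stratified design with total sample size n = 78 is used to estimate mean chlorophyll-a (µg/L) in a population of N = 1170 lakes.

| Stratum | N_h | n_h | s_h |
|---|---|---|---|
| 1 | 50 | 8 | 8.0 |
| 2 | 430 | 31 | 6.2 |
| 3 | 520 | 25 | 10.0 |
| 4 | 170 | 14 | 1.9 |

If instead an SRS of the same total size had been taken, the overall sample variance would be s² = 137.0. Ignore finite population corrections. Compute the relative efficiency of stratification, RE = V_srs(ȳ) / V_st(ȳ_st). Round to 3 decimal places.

RE ≈ 1.797

V̂(ȳ_st) = Σ W_h² s_h²/n_h, with W_h = N_h/N and N = 1170:
  stratum 1: (50/1170)²·8.0²/8 = 0.0146103
  stratum 2: (430/1170)²·6.2²/31 = 0.167489
  stratum 3: (520/1170)²·10.0²/25 = 0.790123
  stratum 4: (170/1170)²·1.9²/14 = 0.00544384
V_st = 0.977667
V_srs = s²/n = 137.0/78 = 1.75641
Relative efficiency = V_srs / V_st = 1.75641/0.977667 = 1.7965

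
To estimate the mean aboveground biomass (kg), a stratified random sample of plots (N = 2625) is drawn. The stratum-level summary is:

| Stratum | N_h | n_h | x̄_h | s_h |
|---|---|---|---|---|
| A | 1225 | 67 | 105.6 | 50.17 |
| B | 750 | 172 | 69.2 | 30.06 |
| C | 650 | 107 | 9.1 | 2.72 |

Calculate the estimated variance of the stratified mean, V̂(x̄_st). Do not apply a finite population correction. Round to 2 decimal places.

V̂(x̄_st) ≈ 8.61

V̂(x̄_st) = Σ W_h² s_h²/n_h, with W_h = N_h/N and N = 2625:
  stratum A: (1225/2625)²·50.17²/67 = 8.18139
  stratum B: (750/2625)²·30.06²/172 = 0.428858
  stratum C: (650/2625)²·2.72²/107 = 0.00423957
V̂(x̄_st) = 8.61448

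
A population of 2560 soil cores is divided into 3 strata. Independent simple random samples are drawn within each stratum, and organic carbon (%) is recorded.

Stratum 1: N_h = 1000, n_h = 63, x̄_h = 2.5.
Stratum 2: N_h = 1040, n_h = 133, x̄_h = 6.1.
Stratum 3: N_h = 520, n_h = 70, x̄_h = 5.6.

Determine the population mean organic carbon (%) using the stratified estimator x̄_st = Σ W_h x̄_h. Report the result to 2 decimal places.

x̄_st ≈ 4.59

N = Σ N_h = 2560. Stratum weights W_h = N_h/N.
x̄_st = (1000·2.5 + 1040·6.1 + 520·5.6) / 2560 = 4.5922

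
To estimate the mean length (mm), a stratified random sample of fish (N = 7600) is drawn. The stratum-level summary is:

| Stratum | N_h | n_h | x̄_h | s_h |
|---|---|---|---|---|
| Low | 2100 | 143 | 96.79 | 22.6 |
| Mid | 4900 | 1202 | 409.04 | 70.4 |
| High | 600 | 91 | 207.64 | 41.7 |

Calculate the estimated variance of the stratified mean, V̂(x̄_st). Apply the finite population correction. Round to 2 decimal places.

V̂(x̄_st) ≈ 1.65

V̂(x̄_st) = Σ W_h² (1 − n_h/N_h) s_h²/n_h, with W_h = N_h/N and N = 7600:
  stratum Low: (2100/7600)²·(1 − 143/2100)·22.6²/143 = 0.254135
  stratum Mid: (4900/7600)²·(1 − 1202/4900)·70.4²/1202 = 1.29353
  stratum High: (600/7600)²·(1 − 91/600)·41.7²/91 = 0.101035
V̂(x̄_st) = 1.6487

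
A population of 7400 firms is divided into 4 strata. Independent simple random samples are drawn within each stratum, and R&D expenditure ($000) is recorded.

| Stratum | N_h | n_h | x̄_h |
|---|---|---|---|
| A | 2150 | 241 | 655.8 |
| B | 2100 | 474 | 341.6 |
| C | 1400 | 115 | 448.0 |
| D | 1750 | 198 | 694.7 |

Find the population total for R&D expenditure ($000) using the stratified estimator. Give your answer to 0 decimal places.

τ̂_st = Σ N_h x̄_h = 2150·655.8 + 2100·341.6 + 1400·448.0 + 1750·694.7 = 3970255

τ̂_st ≈ 3970255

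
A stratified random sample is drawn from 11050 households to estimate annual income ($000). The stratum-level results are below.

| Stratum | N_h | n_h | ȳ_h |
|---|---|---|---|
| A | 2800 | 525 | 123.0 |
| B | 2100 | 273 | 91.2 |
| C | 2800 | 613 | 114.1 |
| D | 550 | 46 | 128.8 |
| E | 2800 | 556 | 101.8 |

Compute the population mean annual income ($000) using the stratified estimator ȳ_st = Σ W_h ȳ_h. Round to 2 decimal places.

ȳ_st ≈ 109.62

N = Σ N_h = 11050. Stratum weights W_h = N_h/N.
ȳ_st = (2800·123.0 + 2100·91.2 + 2800·114.1 + 550·128.8 + 2800·101.8) / 11050 = 109.6181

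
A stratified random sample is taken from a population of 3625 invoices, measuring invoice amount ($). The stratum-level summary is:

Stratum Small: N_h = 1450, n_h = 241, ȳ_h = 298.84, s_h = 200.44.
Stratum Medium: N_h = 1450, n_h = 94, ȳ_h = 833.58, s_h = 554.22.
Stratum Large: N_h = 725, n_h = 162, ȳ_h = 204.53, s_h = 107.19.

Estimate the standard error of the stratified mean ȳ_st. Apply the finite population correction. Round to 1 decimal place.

V̂(ȳ_st) = Σ W_h² (1 − n_h/N_h) s_h²/n_h, with W_h = N_h/N and N = 3625:
  stratum Small: (1450/3625)²·(1 − 241/1450)·200.44²/241 = 22.2398
  stratum Medium: (1450/3625)²·(1 − 94/1450)·554.22²/94 = 488.932
  stratum Large: (725/3625)²·(1 − 162/725)·107.19²/162 = 2.20305
V̂(ȳ_st) = 513.375
SE(ȳ_st) = √513.375 = 22.6578

SE(ȳ_st) ≈ 22.7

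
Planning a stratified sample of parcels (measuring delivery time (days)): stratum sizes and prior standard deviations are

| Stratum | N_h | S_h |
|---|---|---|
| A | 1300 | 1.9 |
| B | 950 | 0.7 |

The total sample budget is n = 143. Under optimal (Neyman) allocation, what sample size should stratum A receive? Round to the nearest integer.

Neyman allocation: n_h = n · N_h S_h / Σ N_i S_i, with n = 143.
  stratum A: N_h·S_h = 1300·1.9 = 2470.00
  stratum B: N_h·S_h = 950·0.7 = 665.00
Σ N_h S_h = 3135.00
n for stratum A = 143·2470.00/3135.00 = 112.667 → 113

113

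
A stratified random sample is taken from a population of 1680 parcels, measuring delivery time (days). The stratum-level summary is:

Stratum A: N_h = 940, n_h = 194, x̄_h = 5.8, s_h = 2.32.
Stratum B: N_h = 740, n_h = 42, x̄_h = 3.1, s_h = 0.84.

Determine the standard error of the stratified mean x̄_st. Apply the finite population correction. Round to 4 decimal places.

SE(x̄_st) ≈ 0.0998

V̂(x̄_st) = Σ W_h² (1 − n_h/N_h) s_h²/n_h, with W_h = N_h/N and N = 1680:
  stratum A: (940/1680)²·(1 − 194/940)·2.32²/194 = 0.00689322
  stratum B: (740/1680)²·(1 − 42/740)·0.84²/42 = 0.00307452
V̂(x̄_st) = 0.00996775
SE(x̄_st) = √0.00996775 = 0.0998386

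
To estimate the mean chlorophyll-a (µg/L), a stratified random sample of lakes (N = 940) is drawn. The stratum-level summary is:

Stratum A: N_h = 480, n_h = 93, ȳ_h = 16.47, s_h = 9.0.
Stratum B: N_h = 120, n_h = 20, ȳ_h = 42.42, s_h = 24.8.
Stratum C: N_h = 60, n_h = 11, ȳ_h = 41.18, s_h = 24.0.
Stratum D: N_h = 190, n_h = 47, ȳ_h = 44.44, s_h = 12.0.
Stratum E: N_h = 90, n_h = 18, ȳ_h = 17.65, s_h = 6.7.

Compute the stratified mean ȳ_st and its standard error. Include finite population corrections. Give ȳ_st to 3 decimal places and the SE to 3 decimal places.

ȳ_st ≈ 27.126, SE ≈ 0.942

ȳ_st = Σ W_h ȳ_h = (480·16.47 + 120·42.42 + 60·41.18 + 190·44.44 + 90·17.65)/940 = 27.12649
V̂(ȳ_st) = Σ W_h² (1 − n_h/N_h) s_h²/n_h, with W_h = N_h/N and N = 940:
  stratum A: (480/940)²·(1 − 93/480)·9.0²/93 = 0.183104
  stratum B: (120/940)²·(1 − 20/120)·24.8²/20 = 0.417637
  stratum C: (60/940)²·(1 − 11/60)·24.0²/11 = 0.174229
  stratum D: (190/940)²·(1 − 47/190)·12.0²/47 = 0.0942103
  stratum E: (90/940)²·(1 − 18/90)·6.7²/18 = 0.0182893
V̂(ȳ_st) = 0.88747
SE(ȳ_st) = √0.88747 = 0.942056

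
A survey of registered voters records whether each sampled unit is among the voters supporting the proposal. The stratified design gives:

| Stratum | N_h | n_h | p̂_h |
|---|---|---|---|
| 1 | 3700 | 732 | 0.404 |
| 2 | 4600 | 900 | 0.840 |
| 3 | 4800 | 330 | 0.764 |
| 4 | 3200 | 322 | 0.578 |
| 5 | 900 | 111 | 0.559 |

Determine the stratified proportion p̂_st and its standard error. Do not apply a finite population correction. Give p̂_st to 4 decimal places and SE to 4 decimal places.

p̂_st ≈ 0.6616, SE ≈ 0.0101

N = 17200; stratum weights W_h = N_h/N.
p̂_st = Σ W_h p̂_h = (3700·0.404 + 4600·0.840 + 4800·0.764 + 3200·0.578 + 900·0.559)/17200 = 0.66155
V̂(p̂_st) = Σ W_h² p̂_h(1−p̂_h)/(n_h−1):
  stratum 1: (3700/17200)²·0.404·0.596/731 = 1.52425e-05
  stratum 2: (4600/17200)²·0.840·0.160/899 = 1.0693e-05
  stratum 3: (4800/17200)²·0.764·0.236/329 = 4.2681e-05
  stratum 4: (3200/17200)²·0.578·0.422/321 = 2.63014e-05
  stratum 5: (900/17200)²·0.559·0.441/110 = 6.13601e-06
V̂(p̂_st) = 0.000101054; SE = √V̂ = 0.0100526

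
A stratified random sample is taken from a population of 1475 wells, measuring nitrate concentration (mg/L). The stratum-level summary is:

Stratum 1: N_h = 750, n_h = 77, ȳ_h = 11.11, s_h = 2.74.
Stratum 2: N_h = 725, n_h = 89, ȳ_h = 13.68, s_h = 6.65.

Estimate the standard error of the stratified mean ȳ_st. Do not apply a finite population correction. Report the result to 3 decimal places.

V̂(ȳ_st) = Σ W_h² s_h²/n_h, with W_h = N_h/N and N = 1475:
  stratum 1: (750/1475)²·2.74²/77 = 0.0252086
  stratum 2: (725/1475)²·6.65²/89 = 0.120045
V̂(ȳ_st) = 0.145254
SE(ȳ_st) = √0.145254 = 0.381122

SE(ȳ_st) ≈ 0.381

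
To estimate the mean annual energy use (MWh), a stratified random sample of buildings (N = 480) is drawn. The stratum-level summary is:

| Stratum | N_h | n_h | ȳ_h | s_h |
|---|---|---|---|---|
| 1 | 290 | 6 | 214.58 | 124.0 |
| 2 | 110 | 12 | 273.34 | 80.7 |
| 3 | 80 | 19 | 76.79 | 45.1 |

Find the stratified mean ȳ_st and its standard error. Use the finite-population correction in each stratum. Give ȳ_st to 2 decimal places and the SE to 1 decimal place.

ȳ_st ≈ 205.08, SE ≈ 30.7

ȳ_st = Σ W_h ȳ_h = (290·214.58 + 110·273.34 + 80·76.79)/480 = 205.08083
V̂(ȳ_st) = Σ W_h² (1 − n_h/N_h) s_h²/n_h, with W_h = N_h/N and N = 480:
  stratum 1: (290/480)²·(1 − 6/290)·124.0²/6 = 916.064
  stratum 2: (110/480)²·(1 − 12/110)·80.7²/12 = 25.3923
  stratum 3: (80/480)²·(1 − 19/80)·45.1²/19 = 2.26745
V̂(ȳ_st) = 943.724
SE(ȳ_st) = √943.724 = 30.7201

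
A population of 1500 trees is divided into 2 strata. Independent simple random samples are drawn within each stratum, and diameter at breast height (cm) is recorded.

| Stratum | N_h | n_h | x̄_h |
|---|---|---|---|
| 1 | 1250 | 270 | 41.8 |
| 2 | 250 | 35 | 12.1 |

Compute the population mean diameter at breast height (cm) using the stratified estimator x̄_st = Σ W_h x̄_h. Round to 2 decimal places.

x̄_st ≈ 36.85

N = Σ N_h = 1500. Stratum weights W_h = N_h/N.
x̄_st = (1250·41.8 + 250·12.1) / 1500 = 36.8500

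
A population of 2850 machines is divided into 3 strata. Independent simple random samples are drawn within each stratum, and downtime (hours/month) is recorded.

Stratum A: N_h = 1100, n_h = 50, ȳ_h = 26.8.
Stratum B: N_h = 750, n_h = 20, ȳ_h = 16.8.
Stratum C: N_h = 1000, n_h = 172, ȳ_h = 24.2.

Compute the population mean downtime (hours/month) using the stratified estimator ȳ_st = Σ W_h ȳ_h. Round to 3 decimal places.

N = Σ N_h = 2850. Stratum weights W_h = N_h/N.
ȳ_st = (1100·26.8 + 750·16.8 + 1000·24.2) / 2850 = 23.25614

ȳ_st ≈ 23.256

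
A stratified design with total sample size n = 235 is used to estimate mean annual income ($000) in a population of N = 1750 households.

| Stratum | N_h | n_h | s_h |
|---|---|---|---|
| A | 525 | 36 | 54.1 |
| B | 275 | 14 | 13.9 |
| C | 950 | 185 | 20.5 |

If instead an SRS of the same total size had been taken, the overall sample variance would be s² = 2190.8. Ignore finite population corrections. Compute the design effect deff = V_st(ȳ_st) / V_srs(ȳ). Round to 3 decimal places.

V̂(ȳ_st) = Σ W_h² s_h²/n_h, with W_h = N_h/N and N = 1750:
  stratum A: (525/1750)²·54.1²/36 = 7.31702
  stratum B: (275/1750)²·13.9²/14 = 0.340793
  stratum C: (950/1750)²·20.5²/185 = 0.669433
V_st = 8.32725
V_srs = s²/n = 2190.8/235 = 9.32255
deff = V_st / V_srs = 8.32725/9.32255 = 0.8932

deff ≈ 0.893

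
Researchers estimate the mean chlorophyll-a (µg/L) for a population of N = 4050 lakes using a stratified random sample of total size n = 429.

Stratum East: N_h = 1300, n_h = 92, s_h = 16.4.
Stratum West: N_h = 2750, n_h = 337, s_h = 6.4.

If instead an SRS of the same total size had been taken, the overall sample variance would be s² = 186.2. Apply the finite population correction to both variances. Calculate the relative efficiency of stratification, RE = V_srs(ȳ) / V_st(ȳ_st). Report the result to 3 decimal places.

V̂(ȳ_st) = Σ W_h² (1 − n_h/N_h) s_h²/n_h, with W_h = N_h/N and N = 4050:
  stratum East: (1300/4050)²·(1 − 92/1300)·16.4²/92 = 0.279898
  stratum West: (2750/4050)²·(1 − 337/2750)·6.4²/337 = 0.0491711
V_st = 0.329069
V_srs = (1 − 429/4050)·186.2/429 = 0.388057
Relative efficiency = V_srs / V_st = 0.388057/0.329069 = 1.1793

RE ≈ 1.179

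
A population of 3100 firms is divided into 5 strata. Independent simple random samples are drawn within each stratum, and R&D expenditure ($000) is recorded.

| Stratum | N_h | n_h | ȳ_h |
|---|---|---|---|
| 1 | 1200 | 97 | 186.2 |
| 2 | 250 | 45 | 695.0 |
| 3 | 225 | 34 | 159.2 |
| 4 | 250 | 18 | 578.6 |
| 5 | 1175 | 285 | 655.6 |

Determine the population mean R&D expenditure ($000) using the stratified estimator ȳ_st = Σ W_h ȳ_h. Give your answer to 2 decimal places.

N = Σ N_h = 3100. Stratum weights W_h = N_h/N.
ȳ_st = (1200·186.2 + 250·695.0 + 225·159.2 + 250·578.6 + 1175·655.6) / 3100 = 434.8355

ȳ_st ≈ 434.84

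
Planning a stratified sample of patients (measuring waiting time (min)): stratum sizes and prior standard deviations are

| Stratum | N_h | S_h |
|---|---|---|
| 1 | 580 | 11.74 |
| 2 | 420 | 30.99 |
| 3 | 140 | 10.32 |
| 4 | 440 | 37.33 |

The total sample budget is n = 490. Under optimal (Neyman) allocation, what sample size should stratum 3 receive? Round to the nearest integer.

Neyman allocation: n_h = n · N_h S_h / Σ N_i S_i, with n = 490.
  stratum 1: N_h·S_h = 580·11.74 = 6809.20
  stratum 2: N_h·S_h = 420·30.99 = 13015.80
  stratum 3: N_h·S_h = 140·10.32 = 1444.80
  stratum 4: N_h·S_h = 440·37.33 = 16425.20
Σ N_h S_h = 37695.00
n for stratum 3 = 490·1444.80/37695.00 = 18.781 → 19

19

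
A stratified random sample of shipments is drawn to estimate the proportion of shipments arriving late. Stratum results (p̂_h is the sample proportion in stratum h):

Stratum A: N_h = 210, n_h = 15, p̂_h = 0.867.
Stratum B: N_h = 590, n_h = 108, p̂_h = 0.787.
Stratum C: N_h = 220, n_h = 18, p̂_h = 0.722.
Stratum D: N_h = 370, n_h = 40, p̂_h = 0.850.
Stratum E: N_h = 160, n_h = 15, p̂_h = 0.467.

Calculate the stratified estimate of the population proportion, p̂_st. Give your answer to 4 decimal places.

p̂_st ≈ 0.7706

N = 1550; stratum weights W_h = N_h/N.
p̂_st = Σ W_h p̂_h = (210·0.867 + 590·0.787 + 220·0.722 + 370·0.850 + 160·0.467)/1550 = 0.77062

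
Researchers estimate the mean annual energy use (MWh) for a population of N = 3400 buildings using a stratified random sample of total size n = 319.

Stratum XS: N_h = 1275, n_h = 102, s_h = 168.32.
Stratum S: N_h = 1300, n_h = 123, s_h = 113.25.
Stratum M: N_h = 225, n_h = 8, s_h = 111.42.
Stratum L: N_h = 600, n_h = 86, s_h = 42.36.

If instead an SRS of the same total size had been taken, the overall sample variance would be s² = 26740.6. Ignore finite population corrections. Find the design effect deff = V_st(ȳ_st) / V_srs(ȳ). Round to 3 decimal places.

deff ≈ 0.737

V̂(ȳ_st) = Σ W_h² s_h²/n_h, with W_h = N_h/N and N = 3400:
  stratum XS: (1275/3400)²·168.32²/102 = 39.0601
  stratum S: (1300/3400)²·113.25²/123 = 15.244
  stratum M: (225/3400)²·111.42²/8 = 6.79585
  stratum L: (600/3400)²·42.36²/86 = 0.649768
V_st = 61.7498
V_srs = s²/n = 26740.6/319 = 83.8263
deff = V_st / V_srs = 61.7498/83.8263 = 0.7366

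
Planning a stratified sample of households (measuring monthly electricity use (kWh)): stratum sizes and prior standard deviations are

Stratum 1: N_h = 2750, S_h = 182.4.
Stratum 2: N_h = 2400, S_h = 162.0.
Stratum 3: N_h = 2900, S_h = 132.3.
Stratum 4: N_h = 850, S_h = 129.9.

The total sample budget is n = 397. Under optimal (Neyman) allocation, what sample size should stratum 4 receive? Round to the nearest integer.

32

Neyman allocation: n_h = n · N_h S_h / Σ N_i S_i, with n = 397.
  stratum 1: N_h·S_h = 2750·182.4 = 501600.00
  stratum 2: N_h·S_h = 2400·162.0 = 388800.00
  stratum 3: N_h·S_h = 2900·132.3 = 383670.00
  stratum 4: N_h·S_h = 850·129.9 = 110415.00
Σ N_h S_h = 1384485.00
n for stratum 4 = 397·110415.00/1384485.00 = 31.661 → 32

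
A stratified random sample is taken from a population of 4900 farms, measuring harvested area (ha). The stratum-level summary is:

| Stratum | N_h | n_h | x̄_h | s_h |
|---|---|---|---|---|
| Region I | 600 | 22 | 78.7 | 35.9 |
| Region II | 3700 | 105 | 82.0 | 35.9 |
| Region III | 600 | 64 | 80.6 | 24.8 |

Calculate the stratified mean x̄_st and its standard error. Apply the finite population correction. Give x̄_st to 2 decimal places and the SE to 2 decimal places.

x̄_st ≈ 81.42, SE ≈ 2.79

x̄_st = Σ W_h x̄_h = (600·78.7 + 3700·82.0 + 600·80.6)/4900 = 81.42449
V̂(x̄_st) = Σ W_h² (1 − n_h/N_h) s_h²/n_h, with W_h = N_h/N and N = 4900:
  stratum Region I: (600/4900)²·(1 − 22/600)·35.9²/22 = 0.846161
  stratum Region II: (3700/4900)²·(1 − 105/3700)·35.9²/105 = 6.79999
  stratum Region III: (600/4900)²·(1 − 64/600)·24.8²/64 = 0.12872
V̂(x̄_st) = 7.77487
SE(x̄_st) = √7.77487 = 2.78835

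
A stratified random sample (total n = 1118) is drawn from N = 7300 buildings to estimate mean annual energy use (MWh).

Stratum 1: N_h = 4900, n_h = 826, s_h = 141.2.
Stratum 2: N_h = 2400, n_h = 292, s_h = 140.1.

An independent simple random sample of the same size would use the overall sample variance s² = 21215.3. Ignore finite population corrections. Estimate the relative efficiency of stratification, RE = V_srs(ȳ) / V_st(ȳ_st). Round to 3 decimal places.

V̂(ȳ_st) = Σ W_h² s_h²/n_h, with W_h = N_h/N and N = 7300:
  stratum 1: (4900/7300)²·141.2²/826 = 10.8752
  stratum 2: (2400/7300)²·140.1²/292 = 7.26558
V_st = 18.1407
V_srs = s²/n = 21215.3/1118 = 18.9761
Relative efficiency = V_srs / V_st = 18.9761/18.1407 = 1.0460

RE ≈ 1.046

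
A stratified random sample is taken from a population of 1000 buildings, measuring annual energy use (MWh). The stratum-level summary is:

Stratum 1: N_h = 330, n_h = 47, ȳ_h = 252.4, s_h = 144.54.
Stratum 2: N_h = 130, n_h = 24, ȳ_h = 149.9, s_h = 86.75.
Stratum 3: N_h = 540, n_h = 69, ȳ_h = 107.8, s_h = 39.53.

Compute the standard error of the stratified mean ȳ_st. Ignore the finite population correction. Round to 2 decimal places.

V̂(ȳ_st) = Σ W_h² s_h²/n_h, with W_h = N_h/N and N = 1000:
  stratum 1: (330/1000)²·144.54²/47 = 48.4068
  stratum 2: (130/1000)²·86.75²/24 = 5.29925
  stratum 3: (540/1000)²·39.53²/69 = 6.60377
V̂(ȳ_st) = 60.3098
SE(ȳ_st) = √60.3098 = 7.76594

SE(ȳ_st) ≈ 7.77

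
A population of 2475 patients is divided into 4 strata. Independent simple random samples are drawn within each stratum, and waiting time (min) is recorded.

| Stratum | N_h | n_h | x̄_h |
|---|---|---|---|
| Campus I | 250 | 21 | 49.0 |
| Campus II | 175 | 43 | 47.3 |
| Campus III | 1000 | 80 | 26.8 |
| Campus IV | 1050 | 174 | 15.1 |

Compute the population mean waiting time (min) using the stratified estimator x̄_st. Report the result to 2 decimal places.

x̄_st ≈ 25.53

N = Σ N_h = 2475. Stratum weights W_h = N_h/N.
x̄_st = (250·49.0 + 175·47.3 + 1000·26.8 + 1050·15.1) / 2475 = 25.5283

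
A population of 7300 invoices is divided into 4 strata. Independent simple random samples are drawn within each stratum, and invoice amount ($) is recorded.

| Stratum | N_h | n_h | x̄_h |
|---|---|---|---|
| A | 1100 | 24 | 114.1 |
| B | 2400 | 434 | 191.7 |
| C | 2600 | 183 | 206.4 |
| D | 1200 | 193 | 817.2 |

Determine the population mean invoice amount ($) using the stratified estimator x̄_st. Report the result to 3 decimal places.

x̄_st ≈ 288.064

N = Σ N_h = 7300. Stratum weights W_h = N_h/N.
x̄_st = (1100·114.1 + 2400·191.7 + 2600·206.4 + 1200·817.2) / 7300 = 288.06438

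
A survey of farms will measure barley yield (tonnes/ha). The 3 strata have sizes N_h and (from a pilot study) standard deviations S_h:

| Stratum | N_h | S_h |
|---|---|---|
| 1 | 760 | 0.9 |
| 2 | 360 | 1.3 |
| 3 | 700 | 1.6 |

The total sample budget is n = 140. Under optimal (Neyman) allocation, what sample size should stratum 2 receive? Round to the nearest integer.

Neyman allocation: n_h = n · N_h S_h / Σ N_i S_i, with n = 140.
  stratum 1: N_h·S_h = 760·0.9 = 684.00
  stratum 2: N_h·S_h = 360·1.3 = 468.00
  stratum 3: N_h·S_h = 700·1.6 = 1120.00
Σ N_h S_h = 2272.00
n for stratum 2 = 140·468.00/2272.00 = 28.838 → 29

29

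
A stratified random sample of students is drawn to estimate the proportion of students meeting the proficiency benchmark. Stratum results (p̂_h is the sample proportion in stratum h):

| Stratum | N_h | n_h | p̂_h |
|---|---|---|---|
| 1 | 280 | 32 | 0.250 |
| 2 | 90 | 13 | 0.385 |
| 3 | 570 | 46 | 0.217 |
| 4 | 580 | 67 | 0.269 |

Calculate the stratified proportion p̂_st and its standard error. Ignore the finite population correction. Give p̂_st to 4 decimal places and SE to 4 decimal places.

N = 1520; stratum weights W_h = N_h/N.
p̂_st = Σ W_h p̂_h = (280·0.250 + 90·0.385 + 570·0.217 + 580·0.269)/1520 = 0.25287
V̂(p̂_st) = Σ W_h² p̂_h(1−p̂_h)/(n_h−1):
  stratum 1: (280/1520)²·0.250·0.750/31 = 0.000205243
  stratum 2: (90/1520)²·0.385·0.615/12 = 6.91755e-05
  stratum 3: (570/1520)²·0.217·0.783/45 = 0.000530972
  stratum 4: (580/1520)²·0.269·0.731/66 = 0.000433805
V̂(p̂_st) = 0.0012392; SE = √V̂ = 0.0352022

p̂_st ≈ 0.2529, SE ≈ 0.0352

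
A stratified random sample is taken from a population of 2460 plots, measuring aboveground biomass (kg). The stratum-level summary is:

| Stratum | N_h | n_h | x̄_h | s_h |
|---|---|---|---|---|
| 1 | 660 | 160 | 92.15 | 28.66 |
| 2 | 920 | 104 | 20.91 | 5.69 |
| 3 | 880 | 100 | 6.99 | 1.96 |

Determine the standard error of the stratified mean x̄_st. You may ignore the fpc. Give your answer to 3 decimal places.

SE(x̄_st) ≈ 0.647

V̂(x̄_st) = Σ W_h² s_h²/n_h, with W_h = N_h/N and N = 2460:
  stratum 1: (660/2460)²·28.66²/160 = 0.36953
  stratum 2: (920/2460)²·5.69²/104 = 0.0435408
  stratum 3: (880/2460)²·1.96²/100 = 0.00491595
V̂(x̄_st) = 0.417987
SE(x̄_st) = √0.417987 = 0.646519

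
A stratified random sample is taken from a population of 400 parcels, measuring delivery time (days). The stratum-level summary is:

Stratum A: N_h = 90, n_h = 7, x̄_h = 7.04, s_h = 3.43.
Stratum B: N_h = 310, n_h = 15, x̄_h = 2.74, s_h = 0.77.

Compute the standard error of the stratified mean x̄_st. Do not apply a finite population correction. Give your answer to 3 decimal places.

SE(x̄_st) ≈ 0.330

V̂(x̄_st) = Σ W_h² s_h²/n_h, with W_h = N_h/N and N = 400:
  stratum A: (90/400)²·3.43²/7 = 0.0850854
  stratum B: (310/400)²·0.77²/15 = 0.0237407
V̂(x̄_st) = 0.108826
SE(x̄_st) = √0.108826 = 0.329888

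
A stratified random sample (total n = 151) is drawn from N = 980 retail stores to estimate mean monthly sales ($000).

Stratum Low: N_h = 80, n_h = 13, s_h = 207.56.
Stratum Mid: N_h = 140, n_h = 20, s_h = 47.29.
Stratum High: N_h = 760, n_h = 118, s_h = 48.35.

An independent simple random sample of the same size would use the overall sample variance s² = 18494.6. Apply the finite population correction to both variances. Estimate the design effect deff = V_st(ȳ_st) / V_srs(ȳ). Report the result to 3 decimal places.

V̂(ȳ_st) = Σ W_h² (1 − n_h/N_h) s_h²/n_h, with W_h = N_h/N and N = 980:
  stratum Low: (80/980)²·(1 − 13/80)·207.56²/13 = 18.4951
  stratum Mid: (140/980)²·(1 − 20/140)·47.29²/20 = 1.95599
  stratum High: (760/980)²·(1 − 118/760)·48.35²/118 = 10.0649
V_st = 30.5159
V_srs = (1 − 151/980)·18494.6/151 = 103.609
deff = V_st / V_srs = 30.5159/103.609 = 0.2945

deff ≈ 0.295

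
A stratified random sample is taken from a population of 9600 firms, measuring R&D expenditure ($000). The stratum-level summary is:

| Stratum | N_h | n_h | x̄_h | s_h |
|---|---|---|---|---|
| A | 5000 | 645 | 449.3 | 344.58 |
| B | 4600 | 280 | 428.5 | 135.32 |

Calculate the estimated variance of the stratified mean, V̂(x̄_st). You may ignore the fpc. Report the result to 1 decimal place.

V̂(x̄_st) = Σ W_h² s_h²/n_h, with W_h = N_h/N and N = 9600:
  stratum A: (5000/9600)²·344.58²/645 = 49.9365
  stratum B: (4600/9600)²·135.32²/280 = 15.0155
V̂(x̄_st) = 64.952

V̂(x̄_st) ≈ 65.0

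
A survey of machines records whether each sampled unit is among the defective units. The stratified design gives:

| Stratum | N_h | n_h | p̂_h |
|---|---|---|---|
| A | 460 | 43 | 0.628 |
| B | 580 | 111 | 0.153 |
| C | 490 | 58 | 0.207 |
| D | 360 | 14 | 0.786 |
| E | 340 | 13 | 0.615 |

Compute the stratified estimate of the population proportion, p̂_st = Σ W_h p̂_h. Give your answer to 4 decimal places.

N = 2230; stratum weights W_h = N_h/N.
p̂_st = Σ W_h p̂_h = (460·0.628 + 580·0.153 + 490·0.207 + 360·0.786 + 340·0.615)/2230 = 0.43548

p̂_st ≈ 0.4355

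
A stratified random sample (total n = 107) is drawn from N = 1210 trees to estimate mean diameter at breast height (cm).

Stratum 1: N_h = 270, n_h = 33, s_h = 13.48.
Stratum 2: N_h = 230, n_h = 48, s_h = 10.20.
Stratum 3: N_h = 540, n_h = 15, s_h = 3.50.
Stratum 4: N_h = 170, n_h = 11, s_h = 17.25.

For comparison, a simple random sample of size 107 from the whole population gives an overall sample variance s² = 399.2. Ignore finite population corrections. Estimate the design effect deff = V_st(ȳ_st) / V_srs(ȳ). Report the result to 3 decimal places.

V̂(ȳ_st) = Σ W_h² s_h²/n_h, with W_h = N_h/N and N = 1210:
  stratum 1: (270/1210)²·13.48²/33 = 0.274172
  stratum 2: (230/1210)²·10.20²/48 = 0.0783148
  stratum 3: (540/1210)²·3.50²/15 = 0.162653
  stratum 4: (170/1210)²·17.25²/11 = 0.533965
V_st = 1.0491
V_srs = s²/n = 399.2/107 = 3.73084
deff = V_st / V_srs = 1.0491/3.73084 = 0.2812

deff ≈ 0.281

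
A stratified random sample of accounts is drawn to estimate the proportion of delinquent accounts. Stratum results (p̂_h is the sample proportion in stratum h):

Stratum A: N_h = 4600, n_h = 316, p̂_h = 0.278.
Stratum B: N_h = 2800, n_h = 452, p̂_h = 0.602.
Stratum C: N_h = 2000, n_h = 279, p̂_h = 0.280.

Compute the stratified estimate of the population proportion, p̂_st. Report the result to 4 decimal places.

p̂_st ≈ 0.3749

N = 9400; stratum weights W_h = N_h/N.
p̂_st = Σ W_h p̂_h = (4600·0.278 + 2800·0.602 + 2000·0.280)/9400 = 0.37494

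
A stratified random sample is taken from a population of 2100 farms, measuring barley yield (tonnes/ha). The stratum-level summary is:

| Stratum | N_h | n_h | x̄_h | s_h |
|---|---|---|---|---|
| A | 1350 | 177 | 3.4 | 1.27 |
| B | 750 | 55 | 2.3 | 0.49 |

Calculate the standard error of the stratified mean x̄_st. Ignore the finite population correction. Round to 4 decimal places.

V̂(x̄_st) = Σ W_h² s_h²/n_h, with W_h = N_h/N and N = 2100:
  stratum A: (1350/2100)²·1.27²/177 = 0.00376585
  stratum B: (750/2100)²·0.49²/55 = 0.000556818
V̂(x̄_st) = 0.00432267
SE(x̄_st) = √0.00432267 = 0.065747

SE(x̄_st) ≈ 0.0657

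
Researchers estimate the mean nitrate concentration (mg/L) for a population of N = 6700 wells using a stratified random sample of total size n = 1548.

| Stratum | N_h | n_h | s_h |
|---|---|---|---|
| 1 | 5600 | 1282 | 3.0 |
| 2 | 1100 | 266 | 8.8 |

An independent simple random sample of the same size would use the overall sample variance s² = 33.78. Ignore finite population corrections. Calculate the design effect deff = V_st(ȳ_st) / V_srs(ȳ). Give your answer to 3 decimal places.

V̂(ȳ_st) = Σ W_h² s_h²/n_h, with W_h = N_h/N and N = 6700:
  stratum 1: (5600/6700)²·3.0²/1282 = 0.00490434
  stratum 2: (1100/6700)²·8.8²/266 = 0.00784729
V_st = 0.0127516
V_srs = s²/n = 33.78/1548 = 0.0218217
deff = V_st / V_srs = 0.0127516/0.0218217 = 0.5844

deff ≈ 0.584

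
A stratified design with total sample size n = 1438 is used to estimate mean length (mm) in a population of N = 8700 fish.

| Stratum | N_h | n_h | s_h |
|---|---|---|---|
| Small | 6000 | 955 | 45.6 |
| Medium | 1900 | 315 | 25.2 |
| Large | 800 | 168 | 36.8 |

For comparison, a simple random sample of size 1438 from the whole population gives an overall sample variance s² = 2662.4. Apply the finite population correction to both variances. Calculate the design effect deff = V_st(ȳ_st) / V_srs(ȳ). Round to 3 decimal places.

V̂(ȳ_st) = Σ W_h² (1 − n_h/N_h) s_h²/n_h, with W_h = N_h/N and N = 8700:
  stratum Small: (6000/8700)²·(1 − 955/6000)·45.6²/955 = 0.870764
  stratum Medium: (1900/8700)²·(1 − 315/1900)·25.2²/315 = 0.0802112
  stratum Large: (800/8700)²·(1 − 168/800)·36.8²/168 = 0.0538462
V_st = 1.00482
V_srs = (1 − 1438/8700)·2662.4/1438 = 1.54544
deff = V_st / V_srs = 1.00482/1.54544 = 0.6502

deff ≈ 0.650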